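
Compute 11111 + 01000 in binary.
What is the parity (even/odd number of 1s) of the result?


11111 = 31
01000 = 8
Sum = 39 = 100111
1s count = 4

even parity (4 ones in 100111)


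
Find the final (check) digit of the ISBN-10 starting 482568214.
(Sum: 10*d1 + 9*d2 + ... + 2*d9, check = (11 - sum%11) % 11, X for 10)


Weighted sum: 258
258 mod 11 = 5

Check digit: 6


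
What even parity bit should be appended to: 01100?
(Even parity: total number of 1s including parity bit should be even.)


Number of 1s in data: 2
Parity bit: 0

0


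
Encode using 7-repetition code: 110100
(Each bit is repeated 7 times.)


Each bit -> 7 copies

111111111111110000000111111100000000000000


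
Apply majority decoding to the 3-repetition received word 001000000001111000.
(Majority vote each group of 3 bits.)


Groups: 001, 000, 000, 001, 111, 000
Majority votes: 000010

000010


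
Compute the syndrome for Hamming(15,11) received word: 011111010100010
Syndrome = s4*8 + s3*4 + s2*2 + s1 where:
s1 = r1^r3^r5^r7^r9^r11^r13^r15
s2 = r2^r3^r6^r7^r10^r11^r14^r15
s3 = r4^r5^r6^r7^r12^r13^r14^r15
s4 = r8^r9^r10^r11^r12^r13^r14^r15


s1=0, s2=1, s3=0, s4=1

Syndrome = 10 (error at position 10)


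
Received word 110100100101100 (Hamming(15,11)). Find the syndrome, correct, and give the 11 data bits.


Syndrome = 11: error at position 11

Data: 00010111100 (corrected bit 11)


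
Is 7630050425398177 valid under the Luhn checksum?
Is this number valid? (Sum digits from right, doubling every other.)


Luhn sum = 70
70 mod 10 = 0

Valid (Luhn sum mod 10 = 0)


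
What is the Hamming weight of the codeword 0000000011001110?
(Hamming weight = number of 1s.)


Counting 1s in 0000000011001110

5


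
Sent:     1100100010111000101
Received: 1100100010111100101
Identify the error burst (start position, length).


XOR: 0000000000000100000

Burst at position 13, length 1


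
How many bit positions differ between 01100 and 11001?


XOR: 10101
Count of 1s: 3

3


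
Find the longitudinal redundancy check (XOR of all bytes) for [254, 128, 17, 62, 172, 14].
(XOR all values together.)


XOR chain: 254 ^ 128 ^ 17 ^ 62 ^ 172 ^ 14 = 243

243


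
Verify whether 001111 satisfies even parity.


Number of 1s: 4

Yes, parity is correct (4 ones)


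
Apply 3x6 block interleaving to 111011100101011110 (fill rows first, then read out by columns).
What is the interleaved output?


Matrix:
  111011
  100101
  011110
Read columns: 110101101011101110

110101101011101110


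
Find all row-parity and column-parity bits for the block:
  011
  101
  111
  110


Row parities: 0010
Column parities: 111

Row P: 0010, Col P: 111, Corner: 1


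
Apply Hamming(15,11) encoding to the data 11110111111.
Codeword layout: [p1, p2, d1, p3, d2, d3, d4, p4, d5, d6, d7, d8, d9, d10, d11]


Parity bits: p1=0, p2=1, p3=1, p4=0

011111100111111


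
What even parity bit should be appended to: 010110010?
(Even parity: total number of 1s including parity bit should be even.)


Number of 1s in data: 4
Parity bit: 0

0


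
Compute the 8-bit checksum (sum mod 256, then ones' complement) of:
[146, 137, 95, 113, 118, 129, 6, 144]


Sum = 888 mod 256 = 120
Complement = 135

135


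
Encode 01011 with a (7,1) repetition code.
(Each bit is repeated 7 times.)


Each bit -> 7 copies

00000001111111000000011111111111111


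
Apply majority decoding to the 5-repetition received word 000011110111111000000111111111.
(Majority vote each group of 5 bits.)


Groups: 00001, 11101, 11111, 00000, 01111, 11111
Majority votes: 011011

011011


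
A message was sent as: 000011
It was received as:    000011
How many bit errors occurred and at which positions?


XOR: 000000

0 errors (received matches sent)


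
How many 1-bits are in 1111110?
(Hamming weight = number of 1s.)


Counting 1s in 1111110

6


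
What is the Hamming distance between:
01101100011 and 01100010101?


XOR: 00001110110
Count of 1s: 5

5


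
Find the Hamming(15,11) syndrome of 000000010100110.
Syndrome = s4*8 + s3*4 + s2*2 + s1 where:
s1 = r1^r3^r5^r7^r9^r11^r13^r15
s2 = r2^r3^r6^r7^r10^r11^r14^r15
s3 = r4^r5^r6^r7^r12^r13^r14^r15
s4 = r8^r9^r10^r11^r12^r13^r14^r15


s1=1, s2=0, s3=0, s4=0

Syndrome = 1 (error at position 1)


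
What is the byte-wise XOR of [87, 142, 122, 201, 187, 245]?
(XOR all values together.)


XOR chain: 87 ^ 142 ^ 122 ^ 201 ^ 187 ^ 245 = 36

36


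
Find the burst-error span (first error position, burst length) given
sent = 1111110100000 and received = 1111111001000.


XOR: 0000001101000

Burst at position 6, length 4


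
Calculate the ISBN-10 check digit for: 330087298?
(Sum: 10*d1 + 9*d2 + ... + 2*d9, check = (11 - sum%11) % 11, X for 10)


Weighted sum: 191
191 mod 11 = 4

Check digit: 7


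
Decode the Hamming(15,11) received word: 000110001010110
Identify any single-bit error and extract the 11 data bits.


Syndrome = 0: no error detected

Data: 01001010110 (no errors)


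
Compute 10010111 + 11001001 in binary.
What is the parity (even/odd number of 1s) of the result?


10010111 = 151
11001001 = 201
Sum = 352 = 101100000
1s count = 3

odd parity (3 ones in 101100000)


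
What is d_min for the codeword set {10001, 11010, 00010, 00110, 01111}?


Comparing all pairs, minimum distance: 1
Can detect 0 errors, correct 0 errors

1


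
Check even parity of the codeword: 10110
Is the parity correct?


Number of 1s: 3

No, parity error (3 ones)


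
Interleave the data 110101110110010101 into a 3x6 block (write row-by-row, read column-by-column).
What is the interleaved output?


Matrix:
  110101
  110110
  010101
Read columns: 110111000111010101

110111000111010101


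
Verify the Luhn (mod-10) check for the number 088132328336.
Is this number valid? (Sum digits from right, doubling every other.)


Luhn sum = 54
54 mod 10 = 4

Invalid (Luhn sum mod 10 = 4)


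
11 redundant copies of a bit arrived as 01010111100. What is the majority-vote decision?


Ones: 6 out of 11
Threshold: 6

1 (6/11 voted 1)


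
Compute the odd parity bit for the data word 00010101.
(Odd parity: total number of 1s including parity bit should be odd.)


Number of 1s in data: 3
Parity bit: 0

0


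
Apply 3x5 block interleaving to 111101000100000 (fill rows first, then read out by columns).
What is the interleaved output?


Matrix:
  11110
  10001
  00000
Read columns: 110100100100010

110100100100010


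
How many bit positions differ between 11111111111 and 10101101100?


XOR: 01010010011
Count of 1s: 5

5


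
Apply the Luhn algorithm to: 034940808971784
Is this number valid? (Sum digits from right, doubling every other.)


Luhn sum = 75
75 mod 10 = 5

Invalid (Luhn sum mod 10 = 5)


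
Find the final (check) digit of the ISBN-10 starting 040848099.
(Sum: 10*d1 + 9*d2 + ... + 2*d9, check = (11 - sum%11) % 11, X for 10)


Weighted sum: 201
201 mod 11 = 3

Check digit: 8


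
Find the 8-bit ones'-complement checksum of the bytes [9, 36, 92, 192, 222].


Sum = 551 mod 256 = 39
Complement = 216

216


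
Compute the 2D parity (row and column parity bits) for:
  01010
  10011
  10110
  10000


Row parities: 0111
Column parities: 11111

Row P: 0111, Col P: 11111, Corner: 1


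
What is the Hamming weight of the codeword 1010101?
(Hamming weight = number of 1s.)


Counting 1s in 1010101

4


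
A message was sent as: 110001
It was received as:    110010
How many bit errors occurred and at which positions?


XOR: 000011

2 error(s) at position(s): 4, 5


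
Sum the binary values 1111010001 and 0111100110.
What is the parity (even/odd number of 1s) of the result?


1111010001 = 977
0111100110 = 486
Sum = 1463 = 10110110111
1s count = 8

even parity (8 ones in 10110110111)


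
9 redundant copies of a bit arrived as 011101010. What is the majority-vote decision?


Ones: 5 out of 9
Threshold: 5

1 (5/9 voted 1)


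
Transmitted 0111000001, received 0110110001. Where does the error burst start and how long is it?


XOR: 0001110000

Burst at position 3, length 3


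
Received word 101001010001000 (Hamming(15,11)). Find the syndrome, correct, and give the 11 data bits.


Syndrome = 0: no error detected

Data: 10100001000 (no errors)


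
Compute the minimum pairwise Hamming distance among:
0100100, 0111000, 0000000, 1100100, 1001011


Comparing all pairs, minimum distance: 1
Can detect 0 errors, correct 0 errors

1


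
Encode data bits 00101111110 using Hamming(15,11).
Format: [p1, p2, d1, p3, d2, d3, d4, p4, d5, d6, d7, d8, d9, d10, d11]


Parity bits: p1=1, p2=0, p3=0, p4=0

100001001111110


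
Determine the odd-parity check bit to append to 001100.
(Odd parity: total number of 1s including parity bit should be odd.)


Number of 1s in data: 2
Parity bit: 1

1


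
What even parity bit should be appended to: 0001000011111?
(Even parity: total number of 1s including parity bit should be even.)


Number of 1s in data: 6
Parity bit: 0

0


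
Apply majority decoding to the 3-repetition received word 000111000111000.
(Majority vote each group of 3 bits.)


Groups: 000, 111, 000, 111, 000
Majority votes: 01010

01010


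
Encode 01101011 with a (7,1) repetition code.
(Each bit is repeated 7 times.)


Each bit -> 7 copies

00000001111111111111100000001111111000000011111111111111


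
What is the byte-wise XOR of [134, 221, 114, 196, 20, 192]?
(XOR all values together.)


XOR chain: 134 ^ 221 ^ 114 ^ 196 ^ 20 ^ 192 = 57

57


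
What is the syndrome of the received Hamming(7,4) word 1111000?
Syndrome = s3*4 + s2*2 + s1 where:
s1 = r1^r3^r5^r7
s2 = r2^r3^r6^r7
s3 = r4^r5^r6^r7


s1=0, s2=0, s3=1

Syndrome = 4 (error at position 4)


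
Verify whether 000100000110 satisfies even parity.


Number of 1s: 3

No, parity error (3 ones)


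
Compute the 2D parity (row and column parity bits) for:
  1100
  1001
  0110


Row parities: 000
Column parities: 0011

Row P: 000, Col P: 0011, Corner: 0


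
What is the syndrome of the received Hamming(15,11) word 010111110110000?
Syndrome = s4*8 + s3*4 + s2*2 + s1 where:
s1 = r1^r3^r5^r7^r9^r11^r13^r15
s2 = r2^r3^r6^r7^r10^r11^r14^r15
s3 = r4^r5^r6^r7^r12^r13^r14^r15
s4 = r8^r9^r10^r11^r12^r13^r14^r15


s1=1, s2=1, s3=0, s4=1

Syndrome = 11 (error at position 11)


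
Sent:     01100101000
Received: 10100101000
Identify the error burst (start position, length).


XOR: 11000000000

Burst at position 0, length 2


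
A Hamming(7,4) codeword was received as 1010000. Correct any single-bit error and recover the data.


Syndrome = 2: error at position 2

Data: 1000 (corrected bit 2)


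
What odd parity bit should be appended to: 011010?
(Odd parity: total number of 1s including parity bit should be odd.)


Number of 1s in data: 3
Parity bit: 0

0


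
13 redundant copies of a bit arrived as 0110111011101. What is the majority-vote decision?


Ones: 9 out of 13
Threshold: 7

1 (9/13 voted 1)


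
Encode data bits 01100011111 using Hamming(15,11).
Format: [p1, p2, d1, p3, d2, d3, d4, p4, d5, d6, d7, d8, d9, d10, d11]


Parity bits: p1=0, p2=0, p3=0, p4=1

000011010011111


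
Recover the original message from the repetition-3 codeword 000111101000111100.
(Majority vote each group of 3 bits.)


Groups: 000, 111, 101, 000, 111, 100
Majority votes: 011010

011010


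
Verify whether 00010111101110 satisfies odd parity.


Number of 1s: 8

No, parity error (8 ones)


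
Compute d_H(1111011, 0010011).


XOR: 1101000
Count of 1s: 3

3


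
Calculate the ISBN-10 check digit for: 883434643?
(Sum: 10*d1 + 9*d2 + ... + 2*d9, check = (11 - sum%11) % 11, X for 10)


Weighted sum: 284
284 mod 11 = 9

Check digit: 2


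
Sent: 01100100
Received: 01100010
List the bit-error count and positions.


XOR: 00000110

2 error(s) at position(s): 5, 6


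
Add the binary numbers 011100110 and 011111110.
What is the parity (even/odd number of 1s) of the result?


011100110 = 230
011111110 = 254
Sum = 484 = 111100100
1s count = 5

odd parity (5 ones in 111100100)


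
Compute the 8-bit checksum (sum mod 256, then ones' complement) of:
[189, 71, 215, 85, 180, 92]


Sum = 832 mod 256 = 64
Complement = 191

191


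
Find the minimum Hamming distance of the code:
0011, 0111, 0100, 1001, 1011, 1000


Comparing all pairs, minimum distance: 1
Can detect 0 errors, correct 0 errors

1


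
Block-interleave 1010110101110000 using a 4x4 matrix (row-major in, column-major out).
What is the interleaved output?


Matrix:
  1010
  1101
  0111
  0000
Read columns: 1100011010100110

1100011010100110


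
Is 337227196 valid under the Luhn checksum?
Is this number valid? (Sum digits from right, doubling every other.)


Luhn sum = 43
43 mod 10 = 3

Invalid (Luhn sum mod 10 = 3)


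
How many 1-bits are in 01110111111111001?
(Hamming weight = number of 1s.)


Counting 1s in 01110111111111001

13


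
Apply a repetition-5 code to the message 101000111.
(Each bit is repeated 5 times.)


Each bit -> 5 copies

111110000011111000000000000000111111111111111


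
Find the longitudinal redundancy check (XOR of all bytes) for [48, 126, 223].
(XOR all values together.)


XOR chain: 48 ^ 126 ^ 223 = 145

145


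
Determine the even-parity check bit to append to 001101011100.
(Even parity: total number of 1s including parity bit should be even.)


Number of 1s in data: 6
Parity bit: 0

0


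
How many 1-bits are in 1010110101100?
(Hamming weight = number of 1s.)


Counting 1s in 1010110101100

7


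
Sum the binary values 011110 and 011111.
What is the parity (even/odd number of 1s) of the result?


011110 = 30
011111 = 31
Sum = 61 = 111101
1s count = 5

odd parity (5 ones in 111101)


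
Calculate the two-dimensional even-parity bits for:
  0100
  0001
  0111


Row parities: 111
Column parities: 0010

Row P: 111, Col P: 0010, Corner: 1


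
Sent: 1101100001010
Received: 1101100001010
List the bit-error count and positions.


XOR: 0000000000000

0 errors (received matches sent)


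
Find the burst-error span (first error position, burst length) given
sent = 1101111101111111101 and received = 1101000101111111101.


XOR: 0000111000000000000

Burst at position 4, length 3


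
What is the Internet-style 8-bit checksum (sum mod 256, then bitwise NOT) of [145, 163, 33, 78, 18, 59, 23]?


Sum = 519 mod 256 = 7
Complement = 248

248


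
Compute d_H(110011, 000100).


XOR: 110111
Count of 1s: 5

5


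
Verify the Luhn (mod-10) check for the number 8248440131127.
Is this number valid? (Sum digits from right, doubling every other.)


Luhn sum = 54
54 mod 10 = 4

Invalid (Luhn sum mod 10 = 4)


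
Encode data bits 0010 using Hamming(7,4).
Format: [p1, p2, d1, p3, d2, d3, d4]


Parity bits: p1=0, p2=1, p3=1

0101010


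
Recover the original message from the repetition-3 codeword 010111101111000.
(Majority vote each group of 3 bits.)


Groups: 010, 111, 101, 111, 000
Majority votes: 01110

01110


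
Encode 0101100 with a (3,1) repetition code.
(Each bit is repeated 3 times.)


Each bit -> 3 copies

000111000111111000000


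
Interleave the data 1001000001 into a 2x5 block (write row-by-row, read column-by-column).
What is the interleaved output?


Matrix:
  10010
  00001
Read columns: 1000001001

1000001001


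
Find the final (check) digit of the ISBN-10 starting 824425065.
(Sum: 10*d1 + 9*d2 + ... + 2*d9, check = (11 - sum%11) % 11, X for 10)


Weighted sum: 223
223 mod 11 = 3

Check digit: 8


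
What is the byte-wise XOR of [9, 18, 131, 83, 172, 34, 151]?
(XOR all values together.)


XOR chain: 9 ^ 18 ^ 131 ^ 83 ^ 172 ^ 34 ^ 151 = 210

210


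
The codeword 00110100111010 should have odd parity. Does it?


Number of 1s: 7

Yes, parity is correct (7 ones)


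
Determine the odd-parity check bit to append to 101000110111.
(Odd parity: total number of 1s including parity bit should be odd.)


Number of 1s in data: 7
Parity bit: 0

0


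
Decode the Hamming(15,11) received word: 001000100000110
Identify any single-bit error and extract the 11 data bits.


Syndrome = 7: error at position 7

Data: 10000000110 (corrected bit 7)


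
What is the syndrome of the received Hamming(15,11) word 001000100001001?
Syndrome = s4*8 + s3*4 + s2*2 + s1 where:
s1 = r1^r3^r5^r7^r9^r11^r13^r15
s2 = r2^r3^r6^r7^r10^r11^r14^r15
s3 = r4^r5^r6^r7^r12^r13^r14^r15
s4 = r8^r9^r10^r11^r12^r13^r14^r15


s1=1, s2=1, s3=1, s4=0

Syndrome = 7 (error at position 7)


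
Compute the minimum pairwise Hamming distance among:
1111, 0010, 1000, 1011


Comparing all pairs, minimum distance: 1
Can detect 0 errors, correct 0 errors

1


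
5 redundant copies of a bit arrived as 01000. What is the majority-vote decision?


Ones: 1 out of 5
Threshold: 3

0 (1/5 voted 1)


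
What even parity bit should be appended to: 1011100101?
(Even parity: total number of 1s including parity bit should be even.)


Number of 1s in data: 6
Parity bit: 0

0


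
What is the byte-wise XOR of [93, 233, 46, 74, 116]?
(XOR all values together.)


XOR chain: 93 ^ 233 ^ 46 ^ 74 ^ 116 = 164

164


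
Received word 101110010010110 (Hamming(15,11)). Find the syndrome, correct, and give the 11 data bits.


Syndrome = 3: error at position 3

Data: 01000010110 (corrected bit 3)


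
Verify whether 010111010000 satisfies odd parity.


Number of 1s: 5

Yes, parity is correct (5 ones)


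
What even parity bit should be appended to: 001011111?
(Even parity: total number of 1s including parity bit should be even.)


Number of 1s in data: 6
Parity bit: 0

0


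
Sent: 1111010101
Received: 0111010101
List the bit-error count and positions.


XOR: 1000000000

1 error(s) at position(s): 0


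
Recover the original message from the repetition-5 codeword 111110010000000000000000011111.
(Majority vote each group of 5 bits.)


Groups: 11111, 00100, 00000, 00000, 00000, 11111
Majority votes: 100001

100001


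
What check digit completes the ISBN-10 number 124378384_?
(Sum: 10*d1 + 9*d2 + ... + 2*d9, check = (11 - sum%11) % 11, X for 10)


Weighted sum: 207
207 mod 11 = 9

Check digit: 2


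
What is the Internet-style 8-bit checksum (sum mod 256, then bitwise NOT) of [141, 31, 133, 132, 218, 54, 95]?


Sum = 804 mod 256 = 36
Complement = 219

219


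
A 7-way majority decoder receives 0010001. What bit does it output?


Ones: 2 out of 7
Threshold: 4

0 (2/7 voted 1)


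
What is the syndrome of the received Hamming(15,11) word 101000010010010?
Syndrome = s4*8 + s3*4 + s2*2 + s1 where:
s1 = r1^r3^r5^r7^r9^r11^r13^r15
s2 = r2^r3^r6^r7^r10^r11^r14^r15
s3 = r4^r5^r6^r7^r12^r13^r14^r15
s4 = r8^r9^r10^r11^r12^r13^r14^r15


s1=1, s2=1, s3=1, s4=1

Syndrome = 15 (error at position 15)


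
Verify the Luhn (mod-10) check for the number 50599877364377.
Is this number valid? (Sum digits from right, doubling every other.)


Luhn sum = 75
75 mod 10 = 5

Invalid (Luhn sum mod 10 = 5)


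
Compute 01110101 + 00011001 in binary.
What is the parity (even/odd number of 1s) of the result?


01110101 = 117
00011001 = 25
Sum = 142 = 10001110
1s count = 4

even parity (4 ones in 10001110)


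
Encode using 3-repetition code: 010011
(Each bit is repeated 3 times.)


Each bit -> 3 copies

000111000000111111


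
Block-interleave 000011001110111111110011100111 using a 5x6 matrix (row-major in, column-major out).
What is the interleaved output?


Matrix:
  000011
  001110
  111111
  110011
  100111
Read columns: 001110011001100011011111110111

001110011001100011011111110111


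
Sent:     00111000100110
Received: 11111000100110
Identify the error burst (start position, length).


XOR: 11000000000000

Burst at position 0, length 2


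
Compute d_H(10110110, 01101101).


XOR: 11011011
Count of 1s: 6

6


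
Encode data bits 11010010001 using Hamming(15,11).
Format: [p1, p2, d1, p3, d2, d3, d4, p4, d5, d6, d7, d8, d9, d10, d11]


Parity bits: p1=1, p2=0, p3=1, p4=0

101110100010001


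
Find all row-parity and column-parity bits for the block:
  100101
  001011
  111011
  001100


Row parities: 1110
Column parities: 011001

Row P: 1110, Col P: 011001, Corner: 1


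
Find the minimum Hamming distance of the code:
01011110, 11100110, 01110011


Comparing all pairs, minimum distance: 4
Can detect 3 errors, correct 1 errors

4


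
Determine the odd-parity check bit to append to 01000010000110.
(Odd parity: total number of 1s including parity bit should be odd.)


Number of 1s in data: 4
Parity bit: 1

1


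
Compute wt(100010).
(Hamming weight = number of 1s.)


Counting 1s in 100010

2


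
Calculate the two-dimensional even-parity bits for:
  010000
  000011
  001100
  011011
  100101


Row parities: 10001
Column parities: 100001

Row P: 10001, Col P: 100001, Corner: 0


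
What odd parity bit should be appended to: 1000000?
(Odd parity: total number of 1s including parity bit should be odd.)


Number of 1s in data: 1
Parity bit: 0

0


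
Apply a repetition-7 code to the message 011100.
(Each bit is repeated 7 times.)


Each bit -> 7 copies

000000011111111111111111111100000000000000


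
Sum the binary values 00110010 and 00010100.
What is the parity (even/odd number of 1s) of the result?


00110010 = 50
00010100 = 20
Sum = 70 = 1000110
1s count = 3

odd parity (3 ones in 1000110)


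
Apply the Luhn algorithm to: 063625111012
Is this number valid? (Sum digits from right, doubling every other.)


Luhn sum = 36
36 mod 10 = 6

Invalid (Luhn sum mod 10 = 6)


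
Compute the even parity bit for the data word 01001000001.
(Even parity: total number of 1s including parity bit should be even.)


Number of 1s in data: 3
Parity bit: 1

1


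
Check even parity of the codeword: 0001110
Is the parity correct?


Number of 1s: 3

No, parity error (3 ones)


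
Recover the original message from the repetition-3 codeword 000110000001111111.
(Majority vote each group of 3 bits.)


Groups: 000, 110, 000, 001, 111, 111
Majority votes: 010011

010011


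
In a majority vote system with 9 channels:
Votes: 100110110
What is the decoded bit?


Ones: 5 out of 9
Threshold: 5

1 (5/9 voted 1)


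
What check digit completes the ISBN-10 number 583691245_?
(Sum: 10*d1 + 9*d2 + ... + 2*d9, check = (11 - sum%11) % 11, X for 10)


Weighted sum: 277
277 mod 11 = 2

Check digit: 9


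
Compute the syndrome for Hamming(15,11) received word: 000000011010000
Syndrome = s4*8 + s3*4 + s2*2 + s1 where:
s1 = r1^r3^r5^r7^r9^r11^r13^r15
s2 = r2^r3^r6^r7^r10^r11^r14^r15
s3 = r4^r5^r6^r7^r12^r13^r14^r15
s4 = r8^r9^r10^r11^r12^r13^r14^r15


s1=0, s2=1, s3=0, s4=1

Syndrome = 10 (error at position 10)


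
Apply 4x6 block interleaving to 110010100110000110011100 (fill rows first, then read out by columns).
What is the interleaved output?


Matrix:
  110010
  100110
  000110
  011100
Read columns: 110010010001011111100000

110010010001011111100000


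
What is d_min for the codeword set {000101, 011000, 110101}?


Comparing all pairs, minimum distance: 2
Can detect 1 errors, correct 0 errors

2


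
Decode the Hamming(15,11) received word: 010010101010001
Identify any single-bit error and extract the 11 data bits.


Syndrome = 13: error at position 13

Data: 01011010101 (corrected bit 13)


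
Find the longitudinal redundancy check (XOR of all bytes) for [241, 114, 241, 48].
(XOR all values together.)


XOR chain: 241 ^ 114 ^ 241 ^ 48 = 66

66


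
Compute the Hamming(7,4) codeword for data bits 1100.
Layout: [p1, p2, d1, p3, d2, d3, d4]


Parity bits: p1=0, p2=1, p3=1

0111100


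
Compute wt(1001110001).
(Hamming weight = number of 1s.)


Counting 1s in 1001110001

5


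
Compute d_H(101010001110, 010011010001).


XOR: 111001011111
Count of 1s: 9

9


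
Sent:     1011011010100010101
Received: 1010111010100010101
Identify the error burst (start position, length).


XOR: 0001100000000000000

Burst at position 3, length 2


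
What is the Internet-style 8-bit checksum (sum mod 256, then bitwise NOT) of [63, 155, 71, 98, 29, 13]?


Sum = 429 mod 256 = 173
Complement = 82

82


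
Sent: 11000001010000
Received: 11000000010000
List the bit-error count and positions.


XOR: 00000001000000

1 error(s) at position(s): 7


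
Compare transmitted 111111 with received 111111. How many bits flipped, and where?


XOR: 000000

0 errors (received matches sent)


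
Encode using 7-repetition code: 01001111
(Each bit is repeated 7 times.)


Each bit -> 7 copies

00000001111111000000000000001111111111111111111111111111


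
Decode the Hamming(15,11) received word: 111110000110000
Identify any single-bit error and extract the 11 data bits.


Syndrome = 0: no error detected

Data: 11000110000 (no errors)


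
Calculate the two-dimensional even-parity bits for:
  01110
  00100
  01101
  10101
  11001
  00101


Row parities: 111110
Column parities: 01110

Row P: 111110, Col P: 01110, Corner: 1


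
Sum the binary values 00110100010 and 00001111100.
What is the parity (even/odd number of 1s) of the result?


00110100010 = 418
00001111100 = 124
Sum = 542 = 1000011110
1s count = 5

odd parity (5 ones in 1000011110)


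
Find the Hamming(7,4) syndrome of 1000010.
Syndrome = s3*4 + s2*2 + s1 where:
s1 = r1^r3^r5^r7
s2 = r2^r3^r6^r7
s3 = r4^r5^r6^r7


s1=1, s2=1, s3=1

Syndrome = 7 (error at position 7)


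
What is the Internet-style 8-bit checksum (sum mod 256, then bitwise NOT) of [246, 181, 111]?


Sum = 538 mod 256 = 26
Complement = 229

229


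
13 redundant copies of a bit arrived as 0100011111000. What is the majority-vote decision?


Ones: 6 out of 13
Threshold: 7

0 (6/13 voted 1)


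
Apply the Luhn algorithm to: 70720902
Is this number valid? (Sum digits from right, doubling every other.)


Luhn sum = 23
23 mod 10 = 3

Invalid (Luhn sum mod 10 = 3)


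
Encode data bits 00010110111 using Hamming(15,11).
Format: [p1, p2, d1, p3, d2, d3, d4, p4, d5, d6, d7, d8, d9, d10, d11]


Parity bits: p1=0, p2=1, p3=0, p4=1

010000110110111


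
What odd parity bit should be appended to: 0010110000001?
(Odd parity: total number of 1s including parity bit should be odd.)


Number of 1s in data: 4
Parity bit: 1

1


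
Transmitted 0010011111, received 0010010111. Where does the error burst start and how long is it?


XOR: 0000001000

Burst at position 6, length 1


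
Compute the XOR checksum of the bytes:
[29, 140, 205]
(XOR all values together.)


XOR chain: 29 ^ 140 ^ 205 = 92

92


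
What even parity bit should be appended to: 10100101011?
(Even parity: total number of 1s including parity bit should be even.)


Number of 1s in data: 6
Parity bit: 0

0


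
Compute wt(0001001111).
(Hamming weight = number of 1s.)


Counting 1s in 0001001111

5


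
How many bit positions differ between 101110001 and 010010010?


XOR: 111100011
Count of 1s: 6

6


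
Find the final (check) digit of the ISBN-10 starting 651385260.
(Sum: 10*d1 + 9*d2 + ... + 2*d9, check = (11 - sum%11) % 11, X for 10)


Weighted sum: 233
233 mod 11 = 2

Check digit: 9


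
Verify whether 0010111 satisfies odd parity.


Number of 1s: 4

No, parity error (4 ones)


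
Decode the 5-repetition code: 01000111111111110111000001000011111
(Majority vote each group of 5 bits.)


Groups: 01000, 11111, 11111, 10111, 00000, 10000, 11111
Majority votes: 0111001

0111001


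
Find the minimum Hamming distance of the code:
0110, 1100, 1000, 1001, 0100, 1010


Comparing all pairs, minimum distance: 1
Can detect 0 errors, correct 0 errors

1


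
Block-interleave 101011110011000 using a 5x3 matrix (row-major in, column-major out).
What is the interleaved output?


Matrix:
  101
  011
  110
  011
  000
Read columns: 101000111011010

101000111011010


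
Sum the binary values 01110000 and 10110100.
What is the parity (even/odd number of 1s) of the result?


01110000 = 112
10110100 = 180
Sum = 292 = 100100100
1s count = 3

odd parity (3 ones in 100100100)


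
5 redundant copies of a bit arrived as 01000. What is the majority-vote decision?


Ones: 1 out of 5
Threshold: 3

0 (1/5 voted 1)


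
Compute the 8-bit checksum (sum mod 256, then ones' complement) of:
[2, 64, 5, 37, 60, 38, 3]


Sum = 209 mod 256 = 209
Complement = 46

46


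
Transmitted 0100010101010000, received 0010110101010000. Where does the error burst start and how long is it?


XOR: 0110100000000000

Burst at position 1, length 4


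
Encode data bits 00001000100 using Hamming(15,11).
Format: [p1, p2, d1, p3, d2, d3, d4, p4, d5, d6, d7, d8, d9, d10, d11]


Parity bits: p1=0, p2=0, p3=1, p4=0

000100001000100


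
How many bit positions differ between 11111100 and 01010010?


XOR: 10101110
Count of 1s: 5

5


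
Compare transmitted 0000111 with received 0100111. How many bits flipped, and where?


XOR: 0100000

1 error(s) at position(s): 1


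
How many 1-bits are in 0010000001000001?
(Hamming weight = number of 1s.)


Counting 1s in 0010000001000001

3


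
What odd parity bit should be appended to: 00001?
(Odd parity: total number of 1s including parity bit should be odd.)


Number of 1s in data: 1
Parity bit: 0

0


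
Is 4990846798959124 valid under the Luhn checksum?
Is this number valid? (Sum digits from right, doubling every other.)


Luhn sum = 96
96 mod 10 = 6

Invalid (Luhn sum mod 10 = 6)


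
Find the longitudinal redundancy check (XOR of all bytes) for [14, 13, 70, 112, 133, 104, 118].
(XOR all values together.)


XOR chain: 14 ^ 13 ^ 70 ^ 112 ^ 133 ^ 104 ^ 118 = 174

174


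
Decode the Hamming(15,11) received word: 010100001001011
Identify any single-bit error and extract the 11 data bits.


Syndrome = 2: error at position 2

Data: 00001001011 (corrected bit 2)


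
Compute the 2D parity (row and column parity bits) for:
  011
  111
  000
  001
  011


Row parities: 01010
Column parities: 110

Row P: 01010, Col P: 110, Corner: 0


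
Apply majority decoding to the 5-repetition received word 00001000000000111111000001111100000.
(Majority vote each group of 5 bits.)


Groups: 00001, 00000, 00001, 11111, 00000, 11111, 00000
Majority votes: 0001010

0001010


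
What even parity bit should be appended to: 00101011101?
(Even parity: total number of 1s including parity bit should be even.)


Number of 1s in data: 6
Parity bit: 0

0


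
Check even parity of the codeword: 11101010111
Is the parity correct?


Number of 1s: 8

Yes, parity is correct (8 ones)


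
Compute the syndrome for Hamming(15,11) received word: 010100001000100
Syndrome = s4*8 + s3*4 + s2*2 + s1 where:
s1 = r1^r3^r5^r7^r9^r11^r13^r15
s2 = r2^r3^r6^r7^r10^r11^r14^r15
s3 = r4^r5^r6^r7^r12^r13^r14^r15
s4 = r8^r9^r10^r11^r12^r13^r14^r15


s1=0, s2=1, s3=0, s4=0

Syndrome = 2 (error at position 2)


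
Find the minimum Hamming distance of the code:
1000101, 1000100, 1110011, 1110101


Comparing all pairs, minimum distance: 1
Can detect 0 errors, correct 0 errors

1


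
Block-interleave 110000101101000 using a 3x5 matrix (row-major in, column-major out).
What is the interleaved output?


Matrix:
  11000
  01011
  01000
Read columns: 100111000010010

100111000010010


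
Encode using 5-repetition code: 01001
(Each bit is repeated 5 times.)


Each bit -> 5 copies

0000011111000000000011111


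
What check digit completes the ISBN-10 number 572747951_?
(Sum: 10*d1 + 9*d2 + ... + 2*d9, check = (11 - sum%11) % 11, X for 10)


Weighted sum: 290
290 mod 11 = 4

Check digit: 7


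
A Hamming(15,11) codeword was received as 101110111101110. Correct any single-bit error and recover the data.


Syndrome = 0: no error detected

Data: 11011101110 (no errors)


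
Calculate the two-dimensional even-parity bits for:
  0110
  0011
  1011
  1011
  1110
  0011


Row parities: 001110
Column parities: 1000

Row P: 001110, Col P: 1000, Corner: 1


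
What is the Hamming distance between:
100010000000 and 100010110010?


XOR: 000000110010
Count of 1s: 3

3


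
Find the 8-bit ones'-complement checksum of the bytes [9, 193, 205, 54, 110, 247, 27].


Sum = 845 mod 256 = 77
Complement = 178

178


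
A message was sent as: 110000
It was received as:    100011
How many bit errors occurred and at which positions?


XOR: 010011

3 error(s) at position(s): 1, 4, 5


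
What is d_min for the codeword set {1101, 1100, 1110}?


Comparing all pairs, minimum distance: 1
Can detect 0 errors, correct 0 errors

1


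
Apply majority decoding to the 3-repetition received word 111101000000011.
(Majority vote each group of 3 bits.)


Groups: 111, 101, 000, 000, 011
Majority votes: 11001

11001


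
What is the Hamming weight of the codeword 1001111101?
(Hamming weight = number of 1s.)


Counting 1s in 1001111101

7


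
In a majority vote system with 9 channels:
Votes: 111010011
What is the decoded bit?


Ones: 6 out of 9
Threshold: 5

1 (6/9 voted 1)


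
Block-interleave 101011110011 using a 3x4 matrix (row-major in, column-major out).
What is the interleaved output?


Matrix:
  1010
  1111
  0011
Read columns: 110010111011

110010111011


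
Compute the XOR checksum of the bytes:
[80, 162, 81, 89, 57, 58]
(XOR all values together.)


XOR chain: 80 ^ 162 ^ 81 ^ 89 ^ 57 ^ 58 = 249

249


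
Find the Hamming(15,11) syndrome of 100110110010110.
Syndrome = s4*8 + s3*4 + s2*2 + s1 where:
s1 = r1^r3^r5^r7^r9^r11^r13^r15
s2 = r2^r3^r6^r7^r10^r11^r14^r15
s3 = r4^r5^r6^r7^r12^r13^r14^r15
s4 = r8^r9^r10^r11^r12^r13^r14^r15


s1=1, s2=1, s3=1, s4=0

Syndrome = 7 (error at position 7)


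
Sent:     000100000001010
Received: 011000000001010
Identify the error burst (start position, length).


XOR: 011100000000000

Burst at position 1, length 3


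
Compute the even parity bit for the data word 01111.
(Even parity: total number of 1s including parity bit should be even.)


Number of 1s in data: 4
Parity bit: 0

0


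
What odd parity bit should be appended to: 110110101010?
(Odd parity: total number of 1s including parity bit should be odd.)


Number of 1s in data: 7
Parity bit: 0

0


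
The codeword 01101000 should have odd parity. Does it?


Number of 1s: 3

Yes, parity is correct (3 ones)


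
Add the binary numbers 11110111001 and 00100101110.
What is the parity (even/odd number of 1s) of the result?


11110111001 = 1977
00100101110 = 302
Sum = 2279 = 100011100111
1s count = 7

odd parity (7 ones in 100011100111)


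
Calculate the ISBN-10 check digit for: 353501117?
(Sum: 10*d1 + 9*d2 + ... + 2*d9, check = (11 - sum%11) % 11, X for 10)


Weighted sum: 160
160 mod 11 = 6

Check digit: 5


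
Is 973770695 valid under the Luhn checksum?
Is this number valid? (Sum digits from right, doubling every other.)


Luhn sum = 49
49 mod 10 = 9

Invalid (Luhn sum mod 10 = 9)


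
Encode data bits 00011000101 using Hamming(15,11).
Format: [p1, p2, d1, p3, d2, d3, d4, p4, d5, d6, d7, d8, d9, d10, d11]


Parity bits: p1=0, p2=0, p3=1, p4=1

000100111000101


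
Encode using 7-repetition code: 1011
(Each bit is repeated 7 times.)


Each bit -> 7 copies

1111111000000011111111111111


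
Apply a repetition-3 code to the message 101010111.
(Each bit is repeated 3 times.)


Each bit -> 3 copies

111000111000111000111111111


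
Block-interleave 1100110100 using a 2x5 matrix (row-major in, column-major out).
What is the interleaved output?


Matrix:
  11001
  10100
Read columns: 1110010010

1110010010


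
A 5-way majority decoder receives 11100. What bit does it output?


Ones: 3 out of 5
Threshold: 3

1 (3/5 voted 1)


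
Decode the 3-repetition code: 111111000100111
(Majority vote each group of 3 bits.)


Groups: 111, 111, 000, 100, 111
Majority votes: 11001

11001


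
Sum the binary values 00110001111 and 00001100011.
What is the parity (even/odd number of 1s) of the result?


00110001111 = 399
00001100011 = 99
Sum = 498 = 111110010
1s count = 6

even parity (6 ones in 111110010)


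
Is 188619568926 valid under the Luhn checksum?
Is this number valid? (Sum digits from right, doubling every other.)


Luhn sum = 67
67 mod 10 = 7

Invalid (Luhn sum mod 10 = 7)


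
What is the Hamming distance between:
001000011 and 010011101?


XOR: 011011110
Count of 1s: 6

6


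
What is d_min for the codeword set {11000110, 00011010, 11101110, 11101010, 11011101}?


Comparing all pairs, minimum distance: 1
Can detect 0 errors, correct 0 errors

1


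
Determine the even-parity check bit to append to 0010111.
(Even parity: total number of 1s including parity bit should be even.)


Number of 1s in data: 4
Parity bit: 0

0


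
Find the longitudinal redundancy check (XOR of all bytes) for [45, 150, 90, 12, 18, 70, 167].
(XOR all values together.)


XOR chain: 45 ^ 150 ^ 90 ^ 12 ^ 18 ^ 70 ^ 167 = 30

30


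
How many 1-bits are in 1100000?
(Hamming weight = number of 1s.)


Counting 1s in 1100000

2


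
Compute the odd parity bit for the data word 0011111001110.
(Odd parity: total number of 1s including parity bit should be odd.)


Number of 1s in data: 8
Parity bit: 1

1


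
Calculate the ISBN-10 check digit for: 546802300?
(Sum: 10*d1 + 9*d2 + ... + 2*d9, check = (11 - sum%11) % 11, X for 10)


Weighted sum: 212
212 mod 11 = 3

Check digit: 8


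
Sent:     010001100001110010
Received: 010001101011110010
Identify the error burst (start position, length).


XOR: 000000001010000000

Burst at position 8, length 3


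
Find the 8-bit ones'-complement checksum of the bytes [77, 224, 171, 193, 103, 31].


Sum = 799 mod 256 = 31
Complement = 224

224


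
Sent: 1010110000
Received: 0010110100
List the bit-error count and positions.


XOR: 1000000100

2 error(s) at position(s): 0, 7


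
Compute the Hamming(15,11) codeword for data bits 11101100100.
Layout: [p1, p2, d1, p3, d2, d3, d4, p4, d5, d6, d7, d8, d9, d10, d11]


Parity bits: p1=0, p2=1, p3=1, p4=1

011111011100100


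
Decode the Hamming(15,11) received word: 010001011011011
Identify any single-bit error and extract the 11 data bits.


Syndrome = 3: error at position 3

Data: 10101011011 (corrected bit 3)


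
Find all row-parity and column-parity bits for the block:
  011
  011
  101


Row parities: 000
Column parities: 101

Row P: 000, Col P: 101, Corner: 0


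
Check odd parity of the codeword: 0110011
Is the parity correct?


Number of 1s: 4

No, parity error (4 ones)


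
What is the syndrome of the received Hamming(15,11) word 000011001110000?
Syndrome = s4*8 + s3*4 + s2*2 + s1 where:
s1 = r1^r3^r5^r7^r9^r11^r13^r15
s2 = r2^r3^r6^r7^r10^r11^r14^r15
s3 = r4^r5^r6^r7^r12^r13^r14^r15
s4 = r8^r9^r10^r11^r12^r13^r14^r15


s1=1, s2=1, s3=0, s4=1

Syndrome = 11 (error at position 11)


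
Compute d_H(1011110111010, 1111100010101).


XOR: 0100010101111
Count of 1s: 7

7


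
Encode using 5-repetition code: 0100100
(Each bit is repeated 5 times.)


Each bit -> 5 copies

00000111110000000000111110000000000


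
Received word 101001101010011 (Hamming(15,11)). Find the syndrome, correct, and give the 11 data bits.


Syndrome = 0: no error detected

Data: 10111010011 (no errors)
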